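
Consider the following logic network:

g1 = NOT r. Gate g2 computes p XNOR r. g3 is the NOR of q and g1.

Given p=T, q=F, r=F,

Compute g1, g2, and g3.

g1 = T, g2 = F, g3 = F

g1 = NOT r = NOT F = T
g2 = p XNOR r = T XNOR F = F
g3 = q NOR g1 = F NOR T = F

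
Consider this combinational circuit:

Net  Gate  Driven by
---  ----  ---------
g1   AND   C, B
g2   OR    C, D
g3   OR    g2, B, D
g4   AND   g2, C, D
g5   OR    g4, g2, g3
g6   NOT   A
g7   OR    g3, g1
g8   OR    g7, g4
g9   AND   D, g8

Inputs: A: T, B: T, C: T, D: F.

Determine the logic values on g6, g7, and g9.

g6 = F  g7 = T  g9 = F

g1 = C AND B = T AND T = T
g2 = C OR D = T OR F = T
g3 = g2 OR B OR D = T OR T OR F = T
g4 = g2 AND C AND D = T AND T AND F = F
g6 = NOT A = NOT T = F
g7 = g3 OR g1 = T OR T = T
g8 = g7 OR g4 = T OR F = T
g9 = D AND g8 = F AND T = F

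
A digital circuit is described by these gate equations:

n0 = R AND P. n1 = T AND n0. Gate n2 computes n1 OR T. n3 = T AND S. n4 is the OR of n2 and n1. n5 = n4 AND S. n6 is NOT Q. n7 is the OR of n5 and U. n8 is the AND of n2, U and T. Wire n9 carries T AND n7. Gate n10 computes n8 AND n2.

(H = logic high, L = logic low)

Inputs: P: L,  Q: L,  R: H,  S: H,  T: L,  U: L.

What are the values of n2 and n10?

n2 = L  n10 = L

n0 = R AND P = H AND L = L
n1 = T AND n0 = L AND L = L
n2 = n1 OR T = L OR L = L
n8 = n2 AND U AND T = L AND L AND L = L
n10 = n8 AND n2 = L AND L = L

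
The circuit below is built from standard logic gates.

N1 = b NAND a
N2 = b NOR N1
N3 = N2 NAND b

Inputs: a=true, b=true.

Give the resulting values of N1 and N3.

N1 = false, N3 = true

N1 = b NAND a = true NAND true = false
N2 = b NOR N1 = true NOR false = false
N3 = N2 NAND b = false NAND true = true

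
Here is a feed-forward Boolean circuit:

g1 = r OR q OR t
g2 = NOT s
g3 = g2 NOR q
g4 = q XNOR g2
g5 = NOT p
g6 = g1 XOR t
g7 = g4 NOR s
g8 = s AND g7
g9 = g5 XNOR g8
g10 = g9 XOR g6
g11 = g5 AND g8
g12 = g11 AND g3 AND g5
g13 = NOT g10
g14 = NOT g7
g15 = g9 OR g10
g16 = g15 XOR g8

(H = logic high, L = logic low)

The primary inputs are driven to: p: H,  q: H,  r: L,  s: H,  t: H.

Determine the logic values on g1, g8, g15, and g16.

g1 = r OR q OR t = L OR H OR H = H
g2 = NOT s = NOT H = L
g4 = q XNOR g2 = H XNOR L = L
g5 = NOT p = NOT H = L
g6 = g1 XOR t = H XOR H = L
g7 = g4 NOR s = L NOR H = L
g8 = s AND g7 = H AND L = L
g9 = g5 XNOR g8 = L XNOR L = H
g10 = g9 XOR g6 = H XOR L = H
g15 = g9 OR g10 = H OR H = H
g16 = g15 XOR g8 = H XOR L = H

g1 = H, g8 = L, g15 = H, g16 = H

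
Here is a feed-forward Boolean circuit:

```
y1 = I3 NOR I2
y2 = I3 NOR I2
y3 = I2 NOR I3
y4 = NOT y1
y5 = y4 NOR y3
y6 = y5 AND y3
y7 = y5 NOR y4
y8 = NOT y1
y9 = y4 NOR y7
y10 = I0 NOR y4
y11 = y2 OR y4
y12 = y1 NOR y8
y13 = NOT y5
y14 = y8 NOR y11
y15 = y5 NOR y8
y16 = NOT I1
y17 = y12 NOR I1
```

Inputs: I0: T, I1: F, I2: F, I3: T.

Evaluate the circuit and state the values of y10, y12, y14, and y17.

y10 = F, y12 = F, y14 = F, y17 = T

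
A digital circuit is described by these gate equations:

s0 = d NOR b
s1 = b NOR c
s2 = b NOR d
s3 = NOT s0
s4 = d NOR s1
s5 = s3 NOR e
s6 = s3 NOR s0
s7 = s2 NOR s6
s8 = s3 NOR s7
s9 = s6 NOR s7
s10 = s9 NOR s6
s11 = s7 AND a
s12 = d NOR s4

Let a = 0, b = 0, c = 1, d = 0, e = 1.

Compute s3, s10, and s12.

s3 = 0  s10 = 0  s12 = 0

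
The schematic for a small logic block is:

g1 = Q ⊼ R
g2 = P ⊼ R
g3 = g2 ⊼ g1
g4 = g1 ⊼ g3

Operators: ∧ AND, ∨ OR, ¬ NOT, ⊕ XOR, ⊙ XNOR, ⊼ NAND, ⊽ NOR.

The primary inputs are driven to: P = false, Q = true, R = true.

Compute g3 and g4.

g3 = true, g4 = true

g1 = Q NAND R = true NAND true = false
g2 = P NAND R = false NAND true = true
g3 = g2 NAND g1 = true NAND false = true
g4 = g1 NAND g3 = false NAND true = true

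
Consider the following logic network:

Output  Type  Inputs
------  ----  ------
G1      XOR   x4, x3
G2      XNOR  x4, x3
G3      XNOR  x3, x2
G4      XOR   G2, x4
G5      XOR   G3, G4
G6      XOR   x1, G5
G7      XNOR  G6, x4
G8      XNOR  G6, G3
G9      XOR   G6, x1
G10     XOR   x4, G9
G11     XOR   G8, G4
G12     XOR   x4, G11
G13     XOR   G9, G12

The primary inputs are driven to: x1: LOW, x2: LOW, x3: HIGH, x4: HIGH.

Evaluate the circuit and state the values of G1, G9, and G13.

G1 = LOW, G9 = LOW, G13 = LOW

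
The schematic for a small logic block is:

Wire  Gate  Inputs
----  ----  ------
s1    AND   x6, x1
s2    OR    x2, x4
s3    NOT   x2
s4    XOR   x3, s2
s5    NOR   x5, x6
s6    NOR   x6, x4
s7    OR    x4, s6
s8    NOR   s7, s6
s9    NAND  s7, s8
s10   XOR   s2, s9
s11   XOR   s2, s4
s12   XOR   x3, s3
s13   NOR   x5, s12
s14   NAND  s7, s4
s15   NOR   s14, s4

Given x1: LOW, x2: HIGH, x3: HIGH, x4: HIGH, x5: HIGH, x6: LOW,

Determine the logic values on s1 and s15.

s1 = x6 AND x1 = LOW AND LOW = LOW
s2 = x2 OR x4 = HIGH OR HIGH = HIGH
s4 = x3 XOR s2 = HIGH XOR HIGH = LOW
s6 = x6 NOR x4 = LOW NOR HIGH = LOW
s7 = x4 OR s6 = HIGH OR LOW = HIGH
s14 = s7 NAND s4 = HIGH NAND LOW = HIGH
s15 = s14 NOR s4 = HIGH NOR LOW = LOW

s1 = LOW, s15 = LOW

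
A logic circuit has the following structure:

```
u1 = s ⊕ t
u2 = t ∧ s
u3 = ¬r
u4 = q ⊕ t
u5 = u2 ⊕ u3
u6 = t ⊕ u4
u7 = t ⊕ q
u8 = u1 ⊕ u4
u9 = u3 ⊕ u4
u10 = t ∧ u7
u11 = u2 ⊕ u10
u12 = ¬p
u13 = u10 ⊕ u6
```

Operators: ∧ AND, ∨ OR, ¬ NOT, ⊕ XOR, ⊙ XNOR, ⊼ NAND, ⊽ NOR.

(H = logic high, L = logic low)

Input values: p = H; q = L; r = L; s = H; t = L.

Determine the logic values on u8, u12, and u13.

u8 = H  u12 = L  u13 = L

u1 = s XOR t = H XOR L = H
u4 = q XOR t = L XOR L = L
u6 = t XOR u4 = L XOR L = L
u7 = t XOR q = L XOR L = L
u8 = u1 XOR u4 = H XOR L = H
u10 = t AND u7 = L AND L = L
u12 = NOT p = NOT H = L
u13 = u10 XOR u6 = L XOR L = L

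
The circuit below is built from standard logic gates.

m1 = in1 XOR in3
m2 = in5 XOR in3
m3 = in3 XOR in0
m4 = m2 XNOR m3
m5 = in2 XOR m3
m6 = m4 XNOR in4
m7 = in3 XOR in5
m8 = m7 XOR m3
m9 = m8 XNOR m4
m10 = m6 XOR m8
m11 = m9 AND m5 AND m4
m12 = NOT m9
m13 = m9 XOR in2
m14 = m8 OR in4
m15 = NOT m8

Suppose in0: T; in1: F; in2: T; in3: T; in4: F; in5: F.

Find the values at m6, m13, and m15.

m2 = in5 XOR in3 = F XOR T = T
m3 = in3 XOR in0 = T XOR T = F
m4 = m2 XNOR m3 = T XNOR F = F
m6 = m4 XNOR in4 = F XNOR F = T
m7 = in3 XOR in5 = T XOR F = T
m8 = m7 XOR m3 = T XOR F = T
m9 = m8 XNOR m4 = T XNOR F = F
m13 = m9 XOR in2 = F XOR T = T
m15 = NOT m8 = NOT T = F

m6 = T; m13 = T; m15 = F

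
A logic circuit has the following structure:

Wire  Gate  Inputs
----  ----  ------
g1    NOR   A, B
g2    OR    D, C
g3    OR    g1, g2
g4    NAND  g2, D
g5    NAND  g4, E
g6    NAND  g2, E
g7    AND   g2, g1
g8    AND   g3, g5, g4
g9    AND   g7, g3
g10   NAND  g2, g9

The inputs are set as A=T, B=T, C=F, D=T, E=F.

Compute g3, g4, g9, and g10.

g1 = A NOR B = T NOR T = F
g2 = D OR C = T OR F = T
g3 = g1 OR g2 = F OR T = T
g4 = g2 NAND D = T NAND T = F
g7 = g2 AND g1 = T AND F = F
g9 = g7 AND g3 = F AND T = F
g10 = g2 NAND g9 = T NAND F = T

g3 = T; g4 = F; g9 = F; g10 = T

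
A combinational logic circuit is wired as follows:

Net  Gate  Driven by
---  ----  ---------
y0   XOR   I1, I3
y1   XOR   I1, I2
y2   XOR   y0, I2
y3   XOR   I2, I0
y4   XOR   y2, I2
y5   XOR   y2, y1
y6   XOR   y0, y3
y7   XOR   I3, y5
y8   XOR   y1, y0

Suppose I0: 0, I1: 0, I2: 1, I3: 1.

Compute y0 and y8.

y0 = I1 XOR I3 = 0 XOR 1 = 1
y1 = I1 XOR I2 = 0 XOR 1 = 1
y8 = y1 XOR y0 = 1 XOR 1 = 0

y0 = 1; y8 = 0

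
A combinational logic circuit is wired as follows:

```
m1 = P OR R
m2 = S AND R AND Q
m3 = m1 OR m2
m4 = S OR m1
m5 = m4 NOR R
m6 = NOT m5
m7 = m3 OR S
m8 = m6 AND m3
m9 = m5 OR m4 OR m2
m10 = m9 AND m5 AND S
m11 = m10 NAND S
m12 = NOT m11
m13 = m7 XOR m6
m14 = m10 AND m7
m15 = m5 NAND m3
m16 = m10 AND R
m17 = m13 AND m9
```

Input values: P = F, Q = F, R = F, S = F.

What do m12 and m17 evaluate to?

m12 = F, m17 = F

m1 = P OR R = F OR F = F
m2 = S AND R AND Q = F AND F AND F = F
m3 = m1 OR m2 = F OR F = F
m4 = S OR m1 = F OR F = F
m5 = m4 NOR R = F NOR F = T
m6 = NOT m5 = NOT T = F
m7 = m3 OR S = F OR F = F
m9 = m5 OR m4 OR m2 = T OR F OR F = T
m10 = m9 AND m5 AND S = T AND T AND F = F
m11 = m10 NAND S = F NAND F = T
m12 = NOT m11 = NOT T = F
m13 = m7 XOR m6 = F XOR F = F
m17 = m13 AND m9 = F AND T = F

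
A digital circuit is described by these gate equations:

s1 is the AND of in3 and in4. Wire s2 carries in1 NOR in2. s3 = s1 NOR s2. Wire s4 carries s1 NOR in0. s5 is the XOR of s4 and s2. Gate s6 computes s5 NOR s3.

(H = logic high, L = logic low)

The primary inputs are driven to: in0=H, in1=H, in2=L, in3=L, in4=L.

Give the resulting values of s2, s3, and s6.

s1 = in3 AND in4 = L AND L = L
s2 = in1 NOR in2 = H NOR L = L
s3 = s1 NOR s2 = L NOR L = H
s4 = s1 NOR in0 = L NOR H = L
s5 = s4 XOR s2 = L XOR L = L
s6 = s5 NOR s3 = L NOR H = L

s2 = L, s3 = H, s6 = L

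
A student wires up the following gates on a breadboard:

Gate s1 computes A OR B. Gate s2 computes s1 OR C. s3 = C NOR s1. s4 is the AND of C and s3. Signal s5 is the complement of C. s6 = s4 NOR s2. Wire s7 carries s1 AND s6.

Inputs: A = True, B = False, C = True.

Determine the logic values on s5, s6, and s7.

s5 = False, s6 = False, s7 = False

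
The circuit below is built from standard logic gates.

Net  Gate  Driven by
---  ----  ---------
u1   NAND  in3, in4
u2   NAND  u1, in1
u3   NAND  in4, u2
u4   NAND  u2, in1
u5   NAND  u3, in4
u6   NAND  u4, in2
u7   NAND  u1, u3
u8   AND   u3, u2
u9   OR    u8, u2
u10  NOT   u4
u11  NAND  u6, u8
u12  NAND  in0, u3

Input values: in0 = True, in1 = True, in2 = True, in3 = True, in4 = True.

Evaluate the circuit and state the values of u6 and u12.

u1 = in3 NAND in4 = True NAND True = False
u2 = u1 NAND in1 = False NAND True = True
u3 = in4 NAND u2 = True NAND True = False
u4 = u2 NAND in1 = True NAND True = False
u6 = u4 NAND in2 = False NAND True = True
u12 = in0 NAND u3 = True NAND False = True

u6 = True; u12 = True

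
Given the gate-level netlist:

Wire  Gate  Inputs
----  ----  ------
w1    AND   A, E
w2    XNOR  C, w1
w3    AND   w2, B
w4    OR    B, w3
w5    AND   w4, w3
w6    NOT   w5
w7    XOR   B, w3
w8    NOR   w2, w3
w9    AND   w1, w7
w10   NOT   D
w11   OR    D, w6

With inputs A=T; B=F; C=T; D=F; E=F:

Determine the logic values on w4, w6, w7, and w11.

w1 = A AND E = T AND F = F
w2 = C XNOR w1 = T XNOR F = F
w3 = w2 AND B = F AND F = F
w4 = B OR w3 = F OR F = F
w5 = w4 AND w3 = F AND F = F
w6 = NOT w5 = NOT F = T
w7 = B XOR w3 = F XOR F = F
w11 = D OR w6 = F OR T = T

w4 = F  w6 = T  w7 = F  w11 = T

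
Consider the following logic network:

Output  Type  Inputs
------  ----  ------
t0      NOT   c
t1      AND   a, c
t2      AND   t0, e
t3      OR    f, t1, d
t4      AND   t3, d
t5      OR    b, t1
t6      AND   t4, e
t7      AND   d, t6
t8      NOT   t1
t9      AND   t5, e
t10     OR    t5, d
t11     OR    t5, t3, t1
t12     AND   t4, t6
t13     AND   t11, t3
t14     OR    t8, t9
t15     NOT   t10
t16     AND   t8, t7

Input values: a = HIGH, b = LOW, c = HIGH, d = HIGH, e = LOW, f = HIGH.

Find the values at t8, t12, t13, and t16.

t1 = a AND c = HIGH AND HIGH = HIGH
t3 = f OR t1 OR d = HIGH OR HIGH OR HIGH = HIGH
t4 = t3 AND d = HIGH AND HIGH = HIGH
t5 = b OR t1 = LOW OR HIGH = HIGH
t6 = t4 AND e = HIGH AND LOW = LOW
t7 = d AND t6 = HIGH AND LOW = LOW
t8 = NOT t1 = NOT HIGH = LOW
t11 = t5 OR t3 OR t1 = HIGH OR HIGH OR HIGH = HIGH
t12 = t4 AND t6 = HIGH AND LOW = LOW
t13 = t11 AND t3 = HIGH AND HIGH = HIGH
t16 = t8 AND t7 = LOW AND LOW = LOW

t8 = LOW; t12 = LOW; t13 = HIGH; t16 = LOW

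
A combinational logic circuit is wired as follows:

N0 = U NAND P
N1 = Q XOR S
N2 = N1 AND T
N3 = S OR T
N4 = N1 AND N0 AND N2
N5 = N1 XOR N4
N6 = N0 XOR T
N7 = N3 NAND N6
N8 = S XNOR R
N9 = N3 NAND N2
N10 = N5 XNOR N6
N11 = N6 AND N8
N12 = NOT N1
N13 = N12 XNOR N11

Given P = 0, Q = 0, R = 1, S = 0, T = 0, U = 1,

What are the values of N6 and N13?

N6 = 1, N13 = 0

N0 = U NAND P = 1 NAND 0 = 1
N1 = Q XOR S = 0 XOR 0 = 0
N6 = N0 XOR T = 1 XOR 0 = 1
N8 = S XNOR R = 0 XNOR 1 = 0
N11 = N6 AND N8 = 1 AND 0 = 0
N12 = NOT N1 = NOT 0 = 1
N13 = N12 XNOR N11 = 1 XNOR 0 = 0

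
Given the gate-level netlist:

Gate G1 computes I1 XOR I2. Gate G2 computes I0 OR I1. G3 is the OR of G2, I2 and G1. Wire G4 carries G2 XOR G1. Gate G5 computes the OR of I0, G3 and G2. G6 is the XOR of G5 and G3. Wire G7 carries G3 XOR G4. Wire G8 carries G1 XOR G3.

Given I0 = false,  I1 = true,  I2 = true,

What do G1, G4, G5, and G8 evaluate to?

G1 = I1 XOR I2 = true XOR true = false
G2 = I0 OR I1 = false OR true = true
G3 = G2 OR I2 OR G1 = true OR true OR false = true
G4 = G2 XOR G1 = true XOR false = true
G5 = I0 OR G3 OR G2 = false OR true OR true = true
G8 = G1 XOR G3 = false XOR true = true

G1 = false; G4 = true; G5 = true; G8 = true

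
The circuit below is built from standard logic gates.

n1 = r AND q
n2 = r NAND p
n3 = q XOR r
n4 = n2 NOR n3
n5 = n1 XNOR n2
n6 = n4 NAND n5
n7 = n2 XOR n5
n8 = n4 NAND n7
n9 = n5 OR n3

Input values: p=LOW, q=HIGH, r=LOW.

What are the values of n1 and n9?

n1 = r AND q = LOW AND HIGH = LOW
n2 = r NAND p = LOW NAND LOW = HIGH
n3 = q XOR r = HIGH XOR LOW = HIGH
n5 = n1 XNOR n2 = LOW XNOR HIGH = LOW
n9 = n5 OR n3 = LOW OR HIGH = HIGH

n1 = LOW, n9 = HIGH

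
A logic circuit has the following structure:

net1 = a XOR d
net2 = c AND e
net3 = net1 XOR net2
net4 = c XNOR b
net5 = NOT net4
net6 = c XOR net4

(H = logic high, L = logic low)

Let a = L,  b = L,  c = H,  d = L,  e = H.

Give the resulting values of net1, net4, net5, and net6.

net1 = a XOR d = L XOR L = L
net4 = c XNOR b = H XNOR L = L
net5 = NOT net4 = NOT L = H
net6 = c XOR net4 = H XOR L = H

net1 = L, net4 = L, net5 = H, net6 = H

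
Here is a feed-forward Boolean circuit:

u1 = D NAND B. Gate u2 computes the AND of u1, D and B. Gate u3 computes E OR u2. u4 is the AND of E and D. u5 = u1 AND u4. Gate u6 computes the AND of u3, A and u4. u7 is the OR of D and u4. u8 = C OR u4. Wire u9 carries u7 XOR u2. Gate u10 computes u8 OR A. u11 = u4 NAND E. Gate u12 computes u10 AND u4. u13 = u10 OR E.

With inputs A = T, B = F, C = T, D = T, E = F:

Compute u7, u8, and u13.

u4 = E AND D = F AND T = F
u7 = D OR u4 = T OR F = T
u8 = C OR u4 = T OR F = T
u10 = u8 OR A = T OR T = T
u13 = u10 OR E = T OR F = T

u7 = T  u8 = T  u13 = T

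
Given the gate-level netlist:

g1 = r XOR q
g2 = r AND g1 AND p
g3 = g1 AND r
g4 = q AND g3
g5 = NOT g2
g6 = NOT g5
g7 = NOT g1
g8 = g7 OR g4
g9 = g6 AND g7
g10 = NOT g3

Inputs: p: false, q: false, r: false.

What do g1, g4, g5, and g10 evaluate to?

g1 = r XOR q = false XOR false = false
g2 = r AND g1 AND p = false AND false AND false = false
g3 = g1 AND r = false AND false = false
g4 = q AND g3 = false AND false = false
g5 = NOT g2 = NOT false = true
g10 = NOT g3 = NOT false = true

g1 = false; g4 = false; g5 = true; g10 = true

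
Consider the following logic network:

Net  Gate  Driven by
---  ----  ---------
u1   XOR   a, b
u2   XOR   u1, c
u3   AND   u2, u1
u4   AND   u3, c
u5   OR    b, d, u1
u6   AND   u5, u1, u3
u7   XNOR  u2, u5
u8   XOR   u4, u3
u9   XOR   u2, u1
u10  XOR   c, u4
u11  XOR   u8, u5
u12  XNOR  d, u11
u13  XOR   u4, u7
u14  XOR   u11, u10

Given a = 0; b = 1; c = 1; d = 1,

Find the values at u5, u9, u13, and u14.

u1 = a XOR b = 0 XOR 1 = 1
u2 = u1 XOR c = 1 XOR 1 = 0
u3 = u2 AND u1 = 0 AND 1 = 0
u4 = u3 AND c = 0 AND 1 = 0
u5 = b OR d OR u1 = 1 OR 1 OR 1 = 1
u7 = u2 XNOR u5 = 0 XNOR 1 = 0
u8 = u4 XOR u3 = 0 XOR 0 = 0
u9 = u2 XOR u1 = 0 XOR 1 = 1
u10 = c XOR u4 = 1 XOR 0 = 1
u11 = u8 XOR u5 = 0 XOR 1 = 1
u13 = u4 XOR u7 = 0 XOR 0 = 0
u14 = u11 XOR u10 = 1 XOR 1 = 0

u5 = 1; u9 = 1; u13 = 0; u14 = 0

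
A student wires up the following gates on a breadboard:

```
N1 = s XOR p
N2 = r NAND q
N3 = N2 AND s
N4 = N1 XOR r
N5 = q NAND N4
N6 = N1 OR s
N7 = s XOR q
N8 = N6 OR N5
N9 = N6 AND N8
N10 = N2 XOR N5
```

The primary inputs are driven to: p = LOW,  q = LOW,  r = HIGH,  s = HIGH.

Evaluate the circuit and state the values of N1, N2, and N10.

N1 = s XOR p = HIGH XOR LOW = HIGH
N2 = r NAND q = HIGH NAND LOW = HIGH
N4 = N1 XOR r = HIGH XOR HIGH = LOW
N5 = q NAND N4 = LOW NAND LOW = HIGH
N10 = N2 XOR N5 = HIGH XOR HIGH = LOW

N1 = HIGH  N2 = HIGH  N10 = LOW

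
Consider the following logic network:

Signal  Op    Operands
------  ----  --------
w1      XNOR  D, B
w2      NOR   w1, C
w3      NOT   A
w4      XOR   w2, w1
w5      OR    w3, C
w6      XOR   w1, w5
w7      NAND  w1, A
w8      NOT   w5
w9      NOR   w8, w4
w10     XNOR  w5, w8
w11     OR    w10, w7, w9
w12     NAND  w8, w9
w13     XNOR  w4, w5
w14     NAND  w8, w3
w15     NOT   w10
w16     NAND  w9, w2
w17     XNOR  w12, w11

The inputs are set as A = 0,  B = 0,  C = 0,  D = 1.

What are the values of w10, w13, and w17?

w10 = 0, w13 = 1, w17 = 1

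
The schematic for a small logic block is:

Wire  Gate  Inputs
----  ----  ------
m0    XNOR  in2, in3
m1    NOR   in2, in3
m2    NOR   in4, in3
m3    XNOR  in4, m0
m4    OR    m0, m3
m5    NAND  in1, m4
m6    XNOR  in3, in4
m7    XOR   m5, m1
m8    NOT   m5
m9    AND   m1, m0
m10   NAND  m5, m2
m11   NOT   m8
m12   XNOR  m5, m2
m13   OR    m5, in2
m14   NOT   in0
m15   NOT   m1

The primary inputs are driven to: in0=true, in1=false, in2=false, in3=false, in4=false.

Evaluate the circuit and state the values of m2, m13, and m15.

m2 = true, m13 = true, m15 = false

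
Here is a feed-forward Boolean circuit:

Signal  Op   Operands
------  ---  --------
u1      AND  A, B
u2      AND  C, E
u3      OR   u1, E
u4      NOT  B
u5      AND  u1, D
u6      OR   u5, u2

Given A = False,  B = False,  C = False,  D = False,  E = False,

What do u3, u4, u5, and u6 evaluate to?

u1 = A AND B = False AND False = False
u2 = C AND E = False AND False = False
u3 = u1 OR E = False OR False = False
u4 = NOT B = NOT False = True
u5 = u1 AND D = False AND False = False
u6 = u5 OR u2 = False OR False = False

u3 = False, u4 = True, u5 = False, u6 = False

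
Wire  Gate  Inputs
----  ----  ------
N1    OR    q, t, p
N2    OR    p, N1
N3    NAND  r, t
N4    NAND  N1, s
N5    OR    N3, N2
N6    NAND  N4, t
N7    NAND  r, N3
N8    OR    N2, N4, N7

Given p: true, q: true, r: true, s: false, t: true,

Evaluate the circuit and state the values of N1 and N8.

N1 = true, N8 = true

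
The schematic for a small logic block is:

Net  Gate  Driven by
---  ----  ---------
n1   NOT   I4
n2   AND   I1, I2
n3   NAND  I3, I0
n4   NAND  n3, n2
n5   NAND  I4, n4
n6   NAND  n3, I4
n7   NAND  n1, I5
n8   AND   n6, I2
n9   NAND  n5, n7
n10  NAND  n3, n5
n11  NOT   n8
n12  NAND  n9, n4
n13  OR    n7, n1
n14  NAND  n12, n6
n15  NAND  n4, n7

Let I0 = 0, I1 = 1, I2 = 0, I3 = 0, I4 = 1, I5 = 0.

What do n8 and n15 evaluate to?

n1 = NOT I4 = NOT 1 = 0
n2 = I1 AND I2 = 1 AND 0 = 0
n3 = I3 NAND I0 = 0 NAND 0 = 1
n4 = n3 NAND n2 = 1 NAND 0 = 1
n6 = n3 NAND I4 = 1 NAND 1 = 0
n7 = n1 NAND I5 = 0 NAND 0 = 1
n8 = n6 AND I2 = 0 AND 0 = 0
n15 = n4 NAND n7 = 1 NAND 1 = 0

n8 = 0; n15 = 0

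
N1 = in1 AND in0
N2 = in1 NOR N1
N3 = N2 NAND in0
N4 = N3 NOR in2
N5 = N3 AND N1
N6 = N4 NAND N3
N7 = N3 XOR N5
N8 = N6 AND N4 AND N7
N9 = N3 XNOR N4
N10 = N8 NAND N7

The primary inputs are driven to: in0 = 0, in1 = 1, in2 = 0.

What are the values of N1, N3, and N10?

N1 = 0, N3 = 1, N10 = 1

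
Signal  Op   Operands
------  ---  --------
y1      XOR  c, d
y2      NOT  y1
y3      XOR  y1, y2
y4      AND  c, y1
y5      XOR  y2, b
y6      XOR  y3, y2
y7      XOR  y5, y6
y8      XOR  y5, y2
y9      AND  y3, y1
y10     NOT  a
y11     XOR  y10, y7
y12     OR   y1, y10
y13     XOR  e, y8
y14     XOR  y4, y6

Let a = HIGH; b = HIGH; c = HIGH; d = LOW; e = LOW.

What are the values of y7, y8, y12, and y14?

y7 = LOW; y8 = HIGH; y12 = HIGH; y14 = LOW

y1 = c XOR d = HIGH XOR LOW = HIGH
y2 = NOT y1 = NOT HIGH = LOW
y3 = y1 XOR y2 = HIGH XOR LOW = HIGH
y4 = c AND y1 = HIGH AND HIGH = HIGH
y5 = y2 XOR b = LOW XOR HIGH = HIGH
y6 = y3 XOR y2 = HIGH XOR LOW = HIGH
y7 = y5 XOR y6 = HIGH XOR HIGH = LOW
y8 = y5 XOR y2 = HIGH XOR LOW = HIGH
y10 = NOT a = NOT HIGH = LOW
y12 = y1 OR y10 = HIGH OR LOW = HIGH
y14 = y4 XOR y6 = HIGH XOR HIGH = LOW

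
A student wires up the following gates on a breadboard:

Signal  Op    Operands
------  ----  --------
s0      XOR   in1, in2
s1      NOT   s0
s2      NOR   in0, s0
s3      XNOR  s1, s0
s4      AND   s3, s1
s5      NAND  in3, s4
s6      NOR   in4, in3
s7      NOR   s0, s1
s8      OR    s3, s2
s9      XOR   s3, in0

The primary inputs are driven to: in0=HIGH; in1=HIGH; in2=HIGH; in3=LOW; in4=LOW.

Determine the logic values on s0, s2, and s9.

s0 = LOW  s2 = LOW  s9 = HIGH

s0 = in1 XOR in2 = HIGH XOR HIGH = LOW
s1 = NOT s0 = NOT LOW = HIGH
s2 = in0 NOR s0 = HIGH NOR LOW = LOW
s3 = s1 XNOR s0 = HIGH XNOR LOW = LOW
s9 = s3 XOR in0 = LOW XOR HIGH = HIGH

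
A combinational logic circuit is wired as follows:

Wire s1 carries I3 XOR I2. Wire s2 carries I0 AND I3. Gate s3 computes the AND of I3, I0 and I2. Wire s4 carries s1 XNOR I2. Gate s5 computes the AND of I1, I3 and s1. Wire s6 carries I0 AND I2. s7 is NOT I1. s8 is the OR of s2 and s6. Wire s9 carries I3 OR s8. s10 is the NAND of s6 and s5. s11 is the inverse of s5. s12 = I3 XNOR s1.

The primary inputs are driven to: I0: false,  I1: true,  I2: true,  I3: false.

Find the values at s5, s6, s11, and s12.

s5 = false, s6 = false, s11 = true, s12 = false

s1 = I3 XOR I2 = false XOR true = true
s5 = I1 AND I3 AND s1 = true AND false AND true = false
s6 = I0 AND I2 = false AND true = false
s11 = NOT s5 = NOT false = true
s12 = I3 XNOR s1 = false XNOR true = false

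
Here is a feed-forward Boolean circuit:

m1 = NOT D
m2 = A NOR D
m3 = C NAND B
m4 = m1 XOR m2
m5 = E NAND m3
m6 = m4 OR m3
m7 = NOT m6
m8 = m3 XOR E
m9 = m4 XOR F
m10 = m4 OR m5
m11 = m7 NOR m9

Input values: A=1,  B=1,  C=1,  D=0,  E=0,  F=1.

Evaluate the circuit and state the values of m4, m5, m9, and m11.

m4 = 1; m5 = 1; m9 = 0; m11 = 1

m1 = NOT D = NOT 0 = 1
m2 = A NOR D = 1 NOR 0 = 0
m3 = C NAND B = 1 NAND 1 = 0
m4 = m1 XOR m2 = 1 XOR 0 = 1
m5 = E NAND m3 = 0 NAND 0 = 1
m6 = m4 OR m3 = 1 OR 0 = 1
m7 = NOT m6 = NOT 1 = 0
m9 = m4 XOR F = 1 XOR 1 = 0
m11 = m7 NOR m9 = 0 NOR 0 = 1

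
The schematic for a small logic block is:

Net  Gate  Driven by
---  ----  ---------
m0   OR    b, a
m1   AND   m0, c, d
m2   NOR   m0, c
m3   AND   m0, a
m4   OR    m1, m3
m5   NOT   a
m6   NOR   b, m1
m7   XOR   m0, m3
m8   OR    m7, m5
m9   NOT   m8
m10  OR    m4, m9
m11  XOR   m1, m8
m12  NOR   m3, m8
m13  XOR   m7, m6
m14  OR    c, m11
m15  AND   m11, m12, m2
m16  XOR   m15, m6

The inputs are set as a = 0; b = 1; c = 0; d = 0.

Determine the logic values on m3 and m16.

m3 = 0; m16 = 0

m0 = b OR a = 1 OR 0 = 1
m1 = m0 AND c AND d = 1 AND 0 AND 0 = 0
m2 = m0 NOR c = 1 NOR 0 = 0
m3 = m0 AND a = 1 AND 0 = 0
m5 = NOT a = NOT 0 = 1
m6 = b NOR m1 = 1 NOR 0 = 0
m7 = m0 XOR m3 = 1 XOR 0 = 1
m8 = m7 OR m5 = 1 OR 1 = 1
m11 = m1 XOR m8 = 0 XOR 1 = 1
m12 = m3 NOR m8 = 0 NOR 1 = 0
m15 = m11 AND m12 AND m2 = 1 AND 0 AND 0 = 0
m16 = m15 XOR m6 = 0 XOR 0 = 0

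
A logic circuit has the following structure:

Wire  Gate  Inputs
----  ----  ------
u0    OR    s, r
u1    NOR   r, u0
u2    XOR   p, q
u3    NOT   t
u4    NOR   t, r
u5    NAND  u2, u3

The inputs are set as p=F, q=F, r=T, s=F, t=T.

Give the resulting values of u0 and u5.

u0 = s OR r = F OR T = T
u2 = p XOR q = F XOR F = F
u3 = NOT t = NOT T = F
u5 = u2 NAND u3 = F NAND F = T

u0 = T; u5 = T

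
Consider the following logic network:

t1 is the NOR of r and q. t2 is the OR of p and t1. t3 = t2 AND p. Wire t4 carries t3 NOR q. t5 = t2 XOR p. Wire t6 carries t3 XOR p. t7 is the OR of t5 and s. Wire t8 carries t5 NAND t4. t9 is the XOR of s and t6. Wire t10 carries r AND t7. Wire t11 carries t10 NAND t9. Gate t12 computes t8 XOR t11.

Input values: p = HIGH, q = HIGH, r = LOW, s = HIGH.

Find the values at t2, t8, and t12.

t2 = HIGH  t8 = HIGH  t12 = LOW

t1 = r NOR q = LOW NOR HIGH = LOW
t2 = p OR t1 = HIGH OR LOW = HIGH
t3 = t2 AND p = HIGH AND HIGH = HIGH
t4 = t3 NOR q = HIGH NOR HIGH = LOW
t5 = t2 XOR p = HIGH XOR HIGH = LOW
t6 = t3 XOR p = HIGH XOR HIGH = LOW
t7 = t5 OR s = LOW OR HIGH = HIGH
t8 = t5 NAND t4 = LOW NAND LOW = HIGH
t9 = s XOR t6 = HIGH XOR LOW = HIGH
t10 = r AND t7 = LOW AND HIGH = LOW
t11 = t10 NAND t9 = LOW NAND HIGH = HIGH
t12 = t8 XOR t11 = HIGH XOR HIGH = LOW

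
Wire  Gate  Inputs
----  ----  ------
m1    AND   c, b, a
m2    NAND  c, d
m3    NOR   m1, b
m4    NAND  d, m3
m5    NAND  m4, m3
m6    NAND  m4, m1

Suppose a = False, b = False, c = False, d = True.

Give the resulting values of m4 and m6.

m4 = False, m6 = True

m1 = c AND b AND a = False AND False AND False = False
m3 = m1 NOR b = False NOR False = True
m4 = d NAND m3 = True NAND True = False
m6 = m4 NAND m1 = False NAND False = True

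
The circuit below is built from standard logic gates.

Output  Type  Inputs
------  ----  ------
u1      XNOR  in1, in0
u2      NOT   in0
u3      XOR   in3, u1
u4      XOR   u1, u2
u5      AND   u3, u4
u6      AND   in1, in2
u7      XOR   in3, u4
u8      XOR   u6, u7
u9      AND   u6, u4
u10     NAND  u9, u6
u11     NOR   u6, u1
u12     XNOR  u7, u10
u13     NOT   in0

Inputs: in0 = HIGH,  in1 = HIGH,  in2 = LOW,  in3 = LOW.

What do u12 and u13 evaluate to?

u1 = in1 XNOR in0 = HIGH XNOR HIGH = HIGH
u2 = NOT in0 = NOT HIGH = LOW
u4 = u1 XOR u2 = HIGH XOR LOW = HIGH
u6 = in1 AND in2 = HIGH AND LOW = LOW
u7 = in3 XOR u4 = LOW XOR HIGH = HIGH
u9 = u6 AND u4 = LOW AND HIGH = LOW
u10 = u9 NAND u6 = LOW NAND LOW = HIGH
u12 = u7 XNOR u10 = HIGH XNOR HIGH = HIGH
u13 = NOT in0 = NOT HIGH = LOW

u12 = HIGH; u13 = LOW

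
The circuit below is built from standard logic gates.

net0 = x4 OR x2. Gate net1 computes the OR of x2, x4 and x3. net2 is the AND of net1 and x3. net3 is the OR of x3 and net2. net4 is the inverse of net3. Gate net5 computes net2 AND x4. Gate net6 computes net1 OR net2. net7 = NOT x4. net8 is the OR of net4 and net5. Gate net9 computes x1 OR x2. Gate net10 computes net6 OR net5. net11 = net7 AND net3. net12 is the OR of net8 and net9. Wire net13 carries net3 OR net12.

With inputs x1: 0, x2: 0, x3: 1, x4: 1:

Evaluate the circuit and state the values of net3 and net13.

net3 = 1  net13 = 1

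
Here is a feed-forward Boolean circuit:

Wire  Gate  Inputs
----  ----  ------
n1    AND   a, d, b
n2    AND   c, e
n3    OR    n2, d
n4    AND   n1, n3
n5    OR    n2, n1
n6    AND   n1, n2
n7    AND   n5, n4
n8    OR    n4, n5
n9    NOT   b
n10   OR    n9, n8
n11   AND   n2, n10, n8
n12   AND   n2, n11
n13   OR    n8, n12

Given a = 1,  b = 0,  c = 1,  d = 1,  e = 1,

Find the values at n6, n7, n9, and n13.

n1 = a AND d AND b = 1 AND 1 AND 0 = 0
n2 = c AND e = 1 AND 1 = 1
n3 = n2 OR d = 1 OR 1 = 1
n4 = n1 AND n3 = 0 AND 1 = 0
n5 = n2 OR n1 = 1 OR 0 = 1
n6 = n1 AND n2 = 0 AND 1 = 0
n7 = n5 AND n4 = 1 AND 0 = 0
n8 = n4 OR n5 = 0 OR 1 = 1
n9 = NOT b = NOT 0 = 1
n10 = n9 OR n8 = 1 OR 1 = 1
n11 = n2 AND n10 AND n8 = 1 AND 1 AND 1 = 1
n12 = n2 AND n11 = 1 AND 1 = 1
n13 = n8 OR n12 = 1 OR 1 = 1

n6 = 0, n7 = 0, n9 = 1, n13 = 1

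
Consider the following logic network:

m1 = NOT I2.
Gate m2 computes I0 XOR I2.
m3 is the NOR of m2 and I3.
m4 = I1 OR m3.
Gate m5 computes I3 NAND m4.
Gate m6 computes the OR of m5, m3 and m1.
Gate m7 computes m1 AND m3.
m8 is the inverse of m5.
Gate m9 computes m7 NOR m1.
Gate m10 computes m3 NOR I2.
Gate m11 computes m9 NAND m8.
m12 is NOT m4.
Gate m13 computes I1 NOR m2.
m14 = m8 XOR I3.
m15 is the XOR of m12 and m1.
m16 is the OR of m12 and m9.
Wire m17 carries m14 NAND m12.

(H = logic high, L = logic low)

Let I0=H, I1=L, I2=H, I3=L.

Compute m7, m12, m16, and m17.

m7 = L; m12 = L; m16 = H; m17 = H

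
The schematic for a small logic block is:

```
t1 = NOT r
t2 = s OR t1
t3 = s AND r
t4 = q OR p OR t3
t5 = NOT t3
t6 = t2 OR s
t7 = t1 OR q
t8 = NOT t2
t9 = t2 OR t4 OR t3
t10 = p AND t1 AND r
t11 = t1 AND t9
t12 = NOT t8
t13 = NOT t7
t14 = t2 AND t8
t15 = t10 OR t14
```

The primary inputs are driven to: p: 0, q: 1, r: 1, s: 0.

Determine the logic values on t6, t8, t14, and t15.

t6 = 0, t8 = 1, t14 = 0, t15 = 0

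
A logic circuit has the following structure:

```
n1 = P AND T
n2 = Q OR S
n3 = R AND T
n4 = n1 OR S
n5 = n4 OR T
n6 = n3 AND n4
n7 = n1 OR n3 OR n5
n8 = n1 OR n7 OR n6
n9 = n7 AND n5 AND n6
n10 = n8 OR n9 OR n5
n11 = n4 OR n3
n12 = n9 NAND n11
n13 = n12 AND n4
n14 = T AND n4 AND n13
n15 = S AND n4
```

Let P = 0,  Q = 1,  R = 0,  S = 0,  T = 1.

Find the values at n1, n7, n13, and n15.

n1 = 0; n7 = 1; n13 = 0; n15 = 0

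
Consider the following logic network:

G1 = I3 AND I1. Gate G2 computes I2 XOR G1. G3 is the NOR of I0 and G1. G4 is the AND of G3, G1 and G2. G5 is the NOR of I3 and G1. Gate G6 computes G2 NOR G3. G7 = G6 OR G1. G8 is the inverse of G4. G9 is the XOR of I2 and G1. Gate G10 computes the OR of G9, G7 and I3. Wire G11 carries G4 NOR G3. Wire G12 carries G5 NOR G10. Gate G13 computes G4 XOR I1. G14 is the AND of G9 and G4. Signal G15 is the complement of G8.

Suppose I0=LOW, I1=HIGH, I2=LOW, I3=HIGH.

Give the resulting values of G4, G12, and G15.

G4 = LOW; G12 = LOW; G15 = LOW

G1 = I3 AND I1 = HIGH AND HIGH = HIGH
G2 = I2 XOR G1 = LOW XOR HIGH = HIGH
G3 = I0 NOR G1 = LOW NOR HIGH = LOW
G4 = G3 AND G1 AND G2 = LOW AND HIGH AND HIGH = LOW
G5 = I3 NOR G1 = HIGH NOR HIGH = LOW
G6 = G2 NOR G3 = HIGH NOR LOW = LOW
G7 = G6 OR G1 = LOW OR HIGH = HIGH
G8 = NOT G4 = NOT LOW = HIGH
G9 = I2 XOR G1 = LOW XOR HIGH = HIGH
G10 = G9 OR G7 OR I3 = HIGH OR HIGH OR HIGH = HIGH
G12 = G5 NOR G10 = LOW NOR HIGH = LOW
G15 = NOT G8 = NOT HIGH = LOW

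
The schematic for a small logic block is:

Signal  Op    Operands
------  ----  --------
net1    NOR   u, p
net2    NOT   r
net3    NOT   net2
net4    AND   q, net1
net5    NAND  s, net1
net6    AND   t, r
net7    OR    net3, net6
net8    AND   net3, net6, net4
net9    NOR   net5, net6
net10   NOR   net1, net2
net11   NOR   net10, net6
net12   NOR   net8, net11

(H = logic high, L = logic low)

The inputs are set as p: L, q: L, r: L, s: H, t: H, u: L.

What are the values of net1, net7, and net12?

net1 = H, net7 = L, net12 = L

net1 = u NOR p = L NOR L = H
net2 = NOT r = NOT L = H
net3 = NOT net2 = NOT H = L
net4 = q AND net1 = L AND H = L
net6 = t AND r = H AND L = L
net7 = net3 OR net6 = L OR L = L
net8 = net3 AND net6 AND net4 = L AND L AND L = L
net10 = net1 NOR net2 = H NOR H = L
net11 = net10 NOR net6 = L NOR L = H
net12 = net8 NOR net11 = L NOR H = L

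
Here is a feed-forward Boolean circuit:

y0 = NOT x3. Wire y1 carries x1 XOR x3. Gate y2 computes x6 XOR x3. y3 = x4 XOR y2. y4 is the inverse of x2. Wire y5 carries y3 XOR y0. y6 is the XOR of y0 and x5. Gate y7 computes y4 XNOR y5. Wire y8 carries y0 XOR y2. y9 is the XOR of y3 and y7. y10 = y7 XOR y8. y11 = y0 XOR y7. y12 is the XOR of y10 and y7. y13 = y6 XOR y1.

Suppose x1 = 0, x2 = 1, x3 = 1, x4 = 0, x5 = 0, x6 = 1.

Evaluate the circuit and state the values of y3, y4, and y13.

y3 = 0, y4 = 0, y13 = 1

y0 = NOT x3 = NOT 1 = 0
y1 = x1 XOR x3 = 0 XOR 1 = 1
y2 = x6 XOR x3 = 1 XOR 1 = 0
y3 = x4 XOR y2 = 0 XOR 0 = 0
y4 = NOT x2 = NOT 1 = 0
y6 = y0 XOR x5 = 0 XOR 0 = 0
y13 = y6 XOR y1 = 0 XOR 1 = 1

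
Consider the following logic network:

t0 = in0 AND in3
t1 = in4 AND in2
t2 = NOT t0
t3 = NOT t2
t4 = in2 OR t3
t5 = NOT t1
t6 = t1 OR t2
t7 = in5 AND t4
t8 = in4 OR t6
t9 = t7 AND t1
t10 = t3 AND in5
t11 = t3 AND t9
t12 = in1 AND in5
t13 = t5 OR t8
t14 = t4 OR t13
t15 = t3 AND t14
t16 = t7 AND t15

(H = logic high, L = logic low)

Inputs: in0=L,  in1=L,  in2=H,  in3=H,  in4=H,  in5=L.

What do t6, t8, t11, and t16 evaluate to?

t0 = in0 AND in3 = L AND H = L
t1 = in4 AND in2 = H AND H = H
t2 = NOT t0 = NOT L = H
t3 = NOT t2 = NOT H = L
t4 = in2 OR t3 = H OR L = H
t5 = NOT t1 = NOT H = L
t6 = t1 OR t2 = H OR H = H
t7 = in5 AND t4 = L AND H = L
t8 = in4 OR t6 = H OR H = H
t9 = t7 AND t1 = L AND H = L
t11 = t3 AND t9 = L AND L = L
t13 = t5 OR t8 = L OR H = H
t14 = t4 OR t13 = H OR H = H
t15 = t3 AND t14 = L AND H = L
t16 = t7 AND t15 = L AND L = L

t6 = H, t8 = H, t11 = L, t16 = L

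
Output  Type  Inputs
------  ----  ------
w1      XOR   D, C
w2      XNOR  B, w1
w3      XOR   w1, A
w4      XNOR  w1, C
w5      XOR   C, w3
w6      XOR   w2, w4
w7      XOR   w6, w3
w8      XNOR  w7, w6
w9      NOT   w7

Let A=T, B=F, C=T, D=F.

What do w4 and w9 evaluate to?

w4 = T, w9 = F

w1 = D XOR C = F XOR T = T
w2 = B XNOR w1 = F XNOR T = F
w3 = w1 XOR A = T XOR T = F
w4 = w1 XNOR C = T XNOR T = T
w6 = w2 XOR w4 = F XOR T = T
w7 = w6 XOR w3 = T XOR F = T
w9 = NOT w7 = NOT T = F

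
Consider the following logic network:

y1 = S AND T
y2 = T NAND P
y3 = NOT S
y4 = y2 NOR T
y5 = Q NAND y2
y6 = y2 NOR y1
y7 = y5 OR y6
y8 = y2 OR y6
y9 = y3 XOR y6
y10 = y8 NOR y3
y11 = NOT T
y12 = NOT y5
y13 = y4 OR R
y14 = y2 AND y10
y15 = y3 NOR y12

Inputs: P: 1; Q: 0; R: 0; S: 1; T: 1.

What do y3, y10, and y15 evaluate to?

y3 = 0, y10 = 1, y15 = 1

y1 = S AND T = 1 AND 1 = 1
y2 = T NAND P = 1 NAND 1 = 0
y3 = NOT S = NOT 1 = 0
y5 = Q NAND y2 = 0 NAND 0 = 1
y6 = y2 NOR y1 = 0 NOR 1 = 0
y8 = y2 OR y6 = 0 OR 0 = 0
y10 = y8 NOR y3 = 0 NOR 0 = 1
y12 = NOT y5 = NOT 1 = 0
y15 = y3 NOR y12 = 0 NOR 0 = 1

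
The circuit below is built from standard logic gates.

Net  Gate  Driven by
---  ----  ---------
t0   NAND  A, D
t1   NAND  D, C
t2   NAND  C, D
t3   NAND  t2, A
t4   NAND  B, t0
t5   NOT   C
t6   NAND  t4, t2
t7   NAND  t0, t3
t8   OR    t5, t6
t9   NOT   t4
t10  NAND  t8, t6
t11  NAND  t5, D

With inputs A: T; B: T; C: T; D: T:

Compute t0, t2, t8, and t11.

t0 = A NAND D = T NAND T = F
t2 = C NAND D = T NAND T = F
t4 = B NAND t0 = T NAND F = T
t5 = NOT C = NOT T = F
t6 = t4 NAND t2 = T NAND F = T
t8 = t5 OR t6 = F OR T = T
t11 = t5 NAND D = F NAND T = T

t0 = F  t2 = F  t8 = T  t11 = T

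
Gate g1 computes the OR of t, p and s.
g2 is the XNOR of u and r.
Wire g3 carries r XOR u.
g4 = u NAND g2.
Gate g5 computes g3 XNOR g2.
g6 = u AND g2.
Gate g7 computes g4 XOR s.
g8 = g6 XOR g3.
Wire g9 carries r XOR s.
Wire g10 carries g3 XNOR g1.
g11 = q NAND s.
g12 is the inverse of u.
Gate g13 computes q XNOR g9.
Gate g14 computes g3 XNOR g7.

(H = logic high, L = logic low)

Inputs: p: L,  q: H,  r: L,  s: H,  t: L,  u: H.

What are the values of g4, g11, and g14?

g4 = H  g11 = L  g14 = L

g2 = u XNOR r = H XNOR L = L
g3 = r XOR u = L XOR H = H
g4 = u NAND g2 = H NAND L = H
g7 = g4 XOR s = H XOR H = L
g11 = q NAND s = H NAND H = L
g14 = g3 XNOR g7 = H XNOR L = L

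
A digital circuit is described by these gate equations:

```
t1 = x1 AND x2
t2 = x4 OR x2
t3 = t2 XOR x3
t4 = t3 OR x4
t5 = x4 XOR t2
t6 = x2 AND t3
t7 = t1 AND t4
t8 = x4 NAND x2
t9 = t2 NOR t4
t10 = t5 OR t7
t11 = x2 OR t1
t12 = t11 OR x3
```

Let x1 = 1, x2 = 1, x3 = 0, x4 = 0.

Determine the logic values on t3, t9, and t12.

t3 = 1, t9 = 0, t12 = 1

t1 = x1 AND x2 = 1 AND 1 = 1
t2 = x4 OR x2 = 0 OR 1 = 1
t3 = t2 XOR x3 = 1 XOR 0 = 1
t4 = t3 OR x4 = 1 OR 0 = 1
t9 = t2 NOR t4 = 1 NOR 1 = 0
t11 = x2 OR t1 = 1 OR 1 = 1
t12 = t11 OR x3 = 1 OR 0 = 1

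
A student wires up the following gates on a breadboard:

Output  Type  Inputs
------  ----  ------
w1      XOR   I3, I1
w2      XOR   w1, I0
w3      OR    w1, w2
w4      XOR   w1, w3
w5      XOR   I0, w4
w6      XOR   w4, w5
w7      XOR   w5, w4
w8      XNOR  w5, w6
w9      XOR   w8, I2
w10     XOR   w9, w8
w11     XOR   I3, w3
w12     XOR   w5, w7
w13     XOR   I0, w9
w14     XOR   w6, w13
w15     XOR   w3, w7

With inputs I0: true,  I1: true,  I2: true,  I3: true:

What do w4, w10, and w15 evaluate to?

w1 = I3 XOR I1 = true XOR true = false
w2 = w1 XOR I0 = false XOR true = true
w3 = w1 OR w2 = false OR true = true
w4 = w1 XOR w3 = false XOR true = true
w5 = I0 XOR w4 = true XOR true = false
w6 = w4 XOR w5 = true XOR false = true
w7 = w5 XOR w4 = false XOR true = true
w8 = w5 XNOR w6 = false XNOR true = false
w9 = w8 XOR I2 = false XOR true = true
w10 = w9 XOR w8 = true XOR false = true
w15 = w3 XOR w7 = true XOR true = false

w4 = true; w10 = true; w15 = false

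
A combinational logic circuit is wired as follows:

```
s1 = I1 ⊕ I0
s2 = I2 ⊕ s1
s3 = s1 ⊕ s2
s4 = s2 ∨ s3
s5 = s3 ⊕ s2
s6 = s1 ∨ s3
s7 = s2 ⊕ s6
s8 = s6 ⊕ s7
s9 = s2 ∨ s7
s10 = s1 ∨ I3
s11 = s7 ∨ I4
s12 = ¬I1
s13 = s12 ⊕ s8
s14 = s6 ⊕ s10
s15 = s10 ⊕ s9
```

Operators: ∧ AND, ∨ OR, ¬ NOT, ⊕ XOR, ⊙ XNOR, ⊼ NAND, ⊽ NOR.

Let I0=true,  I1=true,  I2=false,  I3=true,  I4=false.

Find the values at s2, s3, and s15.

s1 = I1 XOR I0 = true XOR true = false
s2 = I2 XOR s1 = false XOR false = false
s3 = s1 XOR s2 = false XOR false = false
s6 = s1 OR s3 = false OR false = false
s7 = s2 XOR s6 = false XOR false = false
s9 = s2 OR s7 = false OR false = false
s10 = s1 OR I3 = false OR true = true
s15 = s10 XOR s9 = true XOR false = true

s2 = false  s3 = false  s15 = true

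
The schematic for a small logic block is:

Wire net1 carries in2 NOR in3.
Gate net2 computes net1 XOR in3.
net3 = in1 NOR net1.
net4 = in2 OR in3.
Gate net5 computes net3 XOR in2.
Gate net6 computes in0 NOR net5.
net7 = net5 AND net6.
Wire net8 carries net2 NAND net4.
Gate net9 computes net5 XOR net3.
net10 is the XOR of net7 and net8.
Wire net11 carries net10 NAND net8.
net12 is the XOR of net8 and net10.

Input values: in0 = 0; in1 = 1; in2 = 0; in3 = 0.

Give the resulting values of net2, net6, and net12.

net2 = 1, net6 = 1, net12 = 0

net1 = in2 NOR in3 = 0 NOR 0 = 1
net2 = net1 XOR in3 = 1 XOR 0 = 1
net3 = in1 NOR net1 = 1 NOR 1 = 0
net4 = in2 OR in3 = 0 OR 0 = 0
net5 = net3 XOR in2 = 0 XOR 0 = 0
net6 = in0 NOR net5 = 0 NOR 0 = 1
net7 = net5 AND net6 = 0 AND 1 = 0
net8 = net2 NAND net4 = 1 NAND 0 = 1
net10 = net7 XOR net8 = 0 XOR 1 = 1
net12 = net8 XOR net10 = 1 XOR 1 = 0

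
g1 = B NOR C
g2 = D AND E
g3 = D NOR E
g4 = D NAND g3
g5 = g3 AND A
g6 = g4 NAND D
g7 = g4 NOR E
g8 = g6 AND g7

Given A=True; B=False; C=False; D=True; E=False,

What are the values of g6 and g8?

g6 = False, g8 = False

g3 = D NOR E = True NOR False = False
g4 = D NAND g3 = True NAND False = True
g6 = g4 NAND D = True NAND True = False
g7 = g4 NOR E = True NOR False = False
g8 = g6 AND g7 = False AND False = False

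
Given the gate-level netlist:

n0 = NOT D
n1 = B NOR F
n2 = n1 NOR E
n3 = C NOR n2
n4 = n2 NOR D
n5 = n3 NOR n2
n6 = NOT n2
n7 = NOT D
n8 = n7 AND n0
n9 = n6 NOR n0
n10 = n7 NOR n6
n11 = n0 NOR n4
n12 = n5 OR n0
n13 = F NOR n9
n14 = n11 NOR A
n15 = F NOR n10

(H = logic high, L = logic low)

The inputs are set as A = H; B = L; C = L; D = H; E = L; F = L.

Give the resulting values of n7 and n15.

n1 = B NOR F = L NOR L = H
n2 = n1 NOR E = H NOR L = L
n6 = NOT n2 = NOT L = H
n7 = NOT D = NOT H = L
n10 = n7 NOR n6 = L NOR H = L
n15 = F NOR n10 = L NOR L = H

n7 = L, n15 = H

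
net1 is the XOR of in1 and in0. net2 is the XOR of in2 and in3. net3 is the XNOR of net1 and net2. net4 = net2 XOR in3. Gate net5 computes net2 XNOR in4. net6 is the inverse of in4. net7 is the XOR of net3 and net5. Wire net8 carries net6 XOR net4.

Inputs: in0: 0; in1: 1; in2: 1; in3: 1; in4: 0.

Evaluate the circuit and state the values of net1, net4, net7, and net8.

net1 = 1; net4 = 1; net7 = 1; net8 = 0

net1 = in1 XOR in0 = 1 XOR 0 = 1
net2 = in2 XOR in3 = 1 XOR 1 = 0
net3 = net1 XNOR net2 = 1 XNOR 0 = 0
net4 = net2 XOR in3 = 0 XOR 1 = 1
net5 = net2 XNOR in4 = 0 XNOR 0 = 1
net6 = NOT in4 = NOT 0 = 1
net7 = net3 XOR net5 = 0 XOR 1 = 1
net8 = net6 XOR net4 = 1 XOR 1 = 0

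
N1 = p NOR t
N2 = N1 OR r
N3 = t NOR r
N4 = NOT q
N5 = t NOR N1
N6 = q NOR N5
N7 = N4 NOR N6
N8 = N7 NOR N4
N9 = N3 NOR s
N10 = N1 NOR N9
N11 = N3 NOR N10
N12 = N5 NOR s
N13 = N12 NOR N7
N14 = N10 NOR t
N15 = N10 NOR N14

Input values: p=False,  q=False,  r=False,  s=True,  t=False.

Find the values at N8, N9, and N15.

N1 = p NOR t = False NOR False = True
N3 = t NOR r = False NOR False = True
N4 = NOT q = NOT False = True
N5 = t NOR N1 = False NOR True = False
N6 = q NOR N5 = False NOR False = True
N7 = N4 NOR N6 = True NOR True = False
N8 = N7 NOR N4 = False NOR True = False
N9 = N3 NOR s = True NOR True = False
N10 = N1 NOR N9 = True NOR False = False
N14 = N10 NOR t = False NOR False = True
N15 = N10 NOR N14 = False NOR True = False

N8 = False, N9 = False, N15 = False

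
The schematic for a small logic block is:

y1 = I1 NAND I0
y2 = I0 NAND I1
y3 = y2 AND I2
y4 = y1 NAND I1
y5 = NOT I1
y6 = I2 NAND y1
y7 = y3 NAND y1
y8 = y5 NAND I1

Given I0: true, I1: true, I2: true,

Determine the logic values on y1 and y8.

y1 = false, y8 = true

y1 = I1 NAND I0 = true NAND true = false
y5 = NOT I1 = NOT true = false
y8 = y5 NAND I1 = false NAND true = true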